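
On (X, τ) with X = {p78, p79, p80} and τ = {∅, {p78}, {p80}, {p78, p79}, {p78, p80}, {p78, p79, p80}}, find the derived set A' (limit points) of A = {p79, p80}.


A' = ∅

For each x ∈ X, list the open sets U ∈ τ with x ∈ U, then check whether U ∩ (A ∖ {x}) ≠ ∅ for every such U.
  x = p78: open {p78} ∋ x has {p78} ∩ (A ∖ {p78}) = ∅, so x is NOT a limit point.
  x = p79: open {p78, p79} ∋ x has {p78, p79} ∩ (A ∖ {p79}) = ∅, so x is NOT a limit point.
  x = p80: open {p80} ∋ x has {p80} ∩ (A ∖ {p80}) = ∅, so x is NOT a limit point.
Collecting: A' = ∅.


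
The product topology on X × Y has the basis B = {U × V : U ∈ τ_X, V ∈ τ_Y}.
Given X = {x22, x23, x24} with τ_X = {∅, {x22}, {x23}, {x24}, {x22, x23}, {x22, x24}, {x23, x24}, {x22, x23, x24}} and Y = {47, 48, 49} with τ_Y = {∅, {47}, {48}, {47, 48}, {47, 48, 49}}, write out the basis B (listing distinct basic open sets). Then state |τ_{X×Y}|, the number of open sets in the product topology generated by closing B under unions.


Basis B = {∅ × ∅, {x22} × {47}, {x22} × {48}, {x23} × {47}, {x23} × {48}, {x24} × {47}, {x24} × {48}, {x22} × {47, 48}, {x22, x23} × {47}, {x22, x24} × {47}, {x22, x23} × {48}, {x22, x24} × {48}, {x23} × {47, 48}, {x23, x24} × {47}, {x23, x24} × {48}, {x24} × {47, 48}, {x22} × {47, 48, 49}, {x22, x23, x24} × {47}, {x22, x23, x24} × {48}, {x23} × {47, 48, 49}, {x24} × {47, 48, 49}, {x22, x23} × {47, 48}, {x22, x24} × {47, 48}, {x23, x24} × {47, 48}, {x22, x23} × {47, 48, 49}, {x22, x24} × {47, 48, 49}, {x22, x23, x24} × {47, 48}, {x23, x24} × {47, 48, 49}, {x22, x23, x24} × {47, 48, 49}}; |τ_{X×Y}| = 125.

Enumerate products U × V with U ∈ τ_X, V ∈ τ_Y (deduplicated):
  ∅ × ∅ = {} (∅)
  {x22} × {47} = {(x22,47)}
  {x22} × {48} = {(x22,48)}
  {x23} × {47} = {(x23,47)}
  {x23} × {48} = {(x23,48)}
  {x24} × {47} = {(x24,47)}
  {x24} × {48} = {(x24,48)}
  {x22} × {47, 48} = {(x22,47), (x22,48)}
  {x22, x23} × {47} = {(x22,47), (x23,47)}
  {x22, x24} × {47} = {(x22,47), (x24,47)}
  {x22, x23} × {48} = {(x22,48), (x23,48)}
  {x22, x24} × {48} = {(x22,48), (x24,48)}
  {x23} × {47, 48} = {(x23,47), (x23,48)}
  {x23, x24} × {47} = {(x23,47), (x24,47)}
  {x23, x24} × {48} = {(x23,48), (x24,48)}
  {x24} × {47, 48} = {(x24,47), (x24,48)}
  {x22} × {47, 48, 49} = {(x22,47), (x22,48), (x22,49)}
  {x22, x23, x24} × {47} = {(x22,47), (x23,47), (x24,47)}
  {x22, x23, x24} × {48} = {(x22,48), (x23,48), (x24,48)}
  {x23} × {47, 48, 49} = {(x23,47), (x23,48), (x23,49)}
  {x24} × {47, 48, 49} = {(x24,47), (x24,48), (x24,49)}
  {x22, x23} × {47, 48} = {(x22,47), (x22,48), (x23,47), (x23,48)}
  {x22, x24} × {47, 48} = {(x22,47), (x22,48), (x24,47), (x24,48)}
  {x23, x24} × {47, 48} = {(x23,47), (x23,48), (x24,47), (x24,48)}
  {x22, x23} × {47, 48, 49} = {(x22,47), (x22,48), (x22,49), (x23,47), (x23,48), (x23,49)}
  {x22, x24} × {47, 48, 49} = {(x22,47), (x22,48), (x22,49), (x24,47), (x24,48), (x24,49)}
  {x22, x23, x24} × {47, 48} = {(x22,47), (x22,48), (x23,47), (x23,48), (x24,47), (x24,48)}
  {x23, x24} × {47, 48, 49} = {(x23,47), (x23,48), (x23,49), (x24,47), (x24,48), (x24,49)}
  {x22, x23, x24} × {47, 48, 49} = {(x22,47), (x22,48), (x22,49), (x23,47), (x23,48), (x23,49), (x24,47), (x24,48), (x24,49)}
These 29 distinct sets form the basis B.
Close under arbitrary unions to get τ_{X×Y}; counting gives |τ_{X×Y}| = 125.


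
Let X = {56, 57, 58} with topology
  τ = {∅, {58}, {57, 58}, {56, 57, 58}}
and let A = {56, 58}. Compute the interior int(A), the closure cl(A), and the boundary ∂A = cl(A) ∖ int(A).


int(A) = {58}, cl(A) = {56, 57, 58}, ∂A = {56, 57}.

Closed sets in (X, τ) are complements of opens:
  closed(X, τ) = {∅, {56}, {56, 57}, {56, 57, 58}}.
int(A) = ⋃ {U ∈ τ : U ⊆ A}. Opens contained in A: ∅, {58}.
Taking the union of these: int(A) = {58}.
cl(A) = ⋂ {C closed : A ⊆ C}. Closed sets containing A: {56, 57, 58}.
Intersecting these: cl(A) = {56, 57, 58}.
∂A = cl(A) ∖ int(A) = {56, 57, 58} ∖ {58} = {56, 57}.


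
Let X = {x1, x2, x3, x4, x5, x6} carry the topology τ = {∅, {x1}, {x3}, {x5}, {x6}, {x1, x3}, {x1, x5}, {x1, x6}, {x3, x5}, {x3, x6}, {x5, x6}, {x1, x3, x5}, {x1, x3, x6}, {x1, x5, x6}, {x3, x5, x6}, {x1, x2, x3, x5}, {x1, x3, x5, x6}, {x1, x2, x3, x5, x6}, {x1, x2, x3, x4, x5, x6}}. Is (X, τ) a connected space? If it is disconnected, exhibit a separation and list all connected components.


(X, τ) is connected.

Find clopen sets (U ∈ τ with X ∖ U ∈ τ):
  U = ∅, X ∖ U = {x1, x2, x3, x4, x5, x6} — both open, so U is clopen.
  U = {x1, x2, x3, x4, x5, x6}, X ∖ U = ∅ — both open, so U is clopen.
Only trivial clopens (∅ and X) exist, so (X, τ) is connected.
Compute connected components by grouping points that agree on all clopens:
  component: {x1, x2, x3, x4, x5, x6}


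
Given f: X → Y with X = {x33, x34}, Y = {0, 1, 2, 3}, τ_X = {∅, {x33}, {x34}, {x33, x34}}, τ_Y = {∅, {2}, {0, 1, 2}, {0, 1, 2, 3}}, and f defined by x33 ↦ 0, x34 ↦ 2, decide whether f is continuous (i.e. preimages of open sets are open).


f IS continuous.

Compute f^{-1}(U) for each U ∈ τ_Y:
  U = ∅: f^{-1}(U) = ∅ ∈ τ_X ✓.
  U = {2}: f^{-1}(U) = {x34} ∈ τ_X ✓.
  U = {0, 1, 2}: f^{-1}(U) = {x33, x34} ∈ τ_X ✓.
  U = {0, 1, 2, 3}: f^{-1}(U) = {x33, x34} ∈ τ_X ✓.
Every preimage lies in τ_X, so f IS continuous.


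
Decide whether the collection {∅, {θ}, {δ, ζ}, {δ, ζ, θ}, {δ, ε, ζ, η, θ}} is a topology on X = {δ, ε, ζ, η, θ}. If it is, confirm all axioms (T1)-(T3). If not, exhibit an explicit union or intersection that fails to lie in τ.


τ IS a topology on X.

Axiom (T1): ∅ ∈ τ? Yes; X ∈ τ? Yes.
Axiom (T2/T3): check pairwise unions and intersections of members of τ.
All pairwise intersections and unions checked — each lies in τ. Therefore τ satisfies (T1), (T2), (T3): it IS a topology on X.


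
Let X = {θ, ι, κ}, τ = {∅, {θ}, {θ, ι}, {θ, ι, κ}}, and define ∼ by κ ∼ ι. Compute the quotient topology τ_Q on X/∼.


X/∼ = {[θ], [ι=κ]}; |τ_Q| = 3.

Equivalence classes: [θ], [ι=κ].
Quotient map π: X → X/∼ sends θ ↦ [θ], ι ↦ [ι=κ], κ ↦ [ι=κ].
For each subset V ⊆ X/∼, compute π^{-1}(V) ⊆ X and check whether π^{-1}(V) ∈ τ. V is open in τ_Q iff π^{-1}(V) ∈ τ.
  V = {}: π^{-1}(V) = ∅ ∈ τ ✓.
  V = {[θ]}: π^{-1}(V) = {θ} ∈ τ ✓.
  V = {[ι=κ]}: π^{-1}(V) = {ι, κ} ∉ τ ✗.
  V = {[θ], [ι=κ]}: π^{-1}(V) = {θ, ι, κ} ∈ τ ✓.
Open sets in the quotient: τ_Q = {{}, {[θ]}, {[θ], [ι=κ]}} (3 elements).


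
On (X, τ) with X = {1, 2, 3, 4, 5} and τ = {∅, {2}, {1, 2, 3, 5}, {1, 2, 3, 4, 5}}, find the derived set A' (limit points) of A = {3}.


A' = {1, 4, 5}

For each x ∈ X, list the open sets U ∈ τ with x ∈ U, then check whether U ∩ (A ∖ {x}) ≠ ∅ for every such U.
  x = 1: opens ∋ x are {1, 2, 3, 5}, {1, 2, 3, 4, 5}; each meets A ∖ {1}, so x IS a limit point.
  x = 2: open {2} ∋ x has {2} ∩ (A ∖ {2}) = ∅, so x is NOT a limit point.
  x = 3: open {1, 2, 3, 5} ∋ x has {1, 2, 3, 5} ∩ (A ∖ {3}) = ∅, so x is NOT a limit point.
  x = 4: opens ∋ x are {1, 2, 3, 4, 5}; each meets A ∖ {4}, so x IS a limit point.
  x = 5: opens ∋ x are {1, 2, 3, 5}, {1, 2, 3, 4, 5}; each meets A ∖ {5}, so x IS a limit point.
Collecting: A' = {1, 4, 5}.


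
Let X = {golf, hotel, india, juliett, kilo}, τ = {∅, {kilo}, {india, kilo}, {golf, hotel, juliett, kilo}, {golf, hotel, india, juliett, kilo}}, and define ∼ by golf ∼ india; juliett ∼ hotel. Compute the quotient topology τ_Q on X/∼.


X/∼ = {[golf=india], [hotel=juliett], [kilo]}; |τ_Q| = 3.

Equivalence classes: [golf=india], [hotel=juliett], [kilo].
Quotient map π: X → X/∼ sends golf ↦ [golf=india], hotel ↦ [hotel=juliett], india ↦ [golf=india], juliett ↦ [hotel=juliett], kilo ↦ [kilo].
For each subset V ⊆ X/∼, compute π^{-1}(V) ⊆ X and check whether π^{-1}(V) ∈ τ. V is open in τ_Q iff π^{-1}(V) ∈ τ.
  V = {}: π^{-1}(V) = ∅ ∈ τ ✓.
  V = {[golf=india]}: π^{-1}(V) = {golf, india} ∉ τ ✗.
  V = {[hotel=juliett]}: π^{-1}(V) = {hotel, juliett} ∉ τ ✗.
  V = {[golf=india], [hotel=juliett]}: π^{-1}(V) = {golf, hotel, india, juliett} ∉ τ ✗.
  V = {[kilo]}: π^{-1}(V) = {kilo} ∈ τ ✓.
  V = {[golf=india], [kilo]}: π^{-1}(V) = {golf, india, kilo} ∉ τ ✗.
  V = {[hotel=juliett], [kilo]}: π^{-1}(V) = {hotel, juliett, kilo} ∉ τ ✗.
  V = {[golf=india], [hotel=juliett], [kilo]}: π^{-1}(V) = {golf, hotel, india, juliett, kilo} ∈ τ ✓.
Open sets in the quotient: τ_Q = {{}, {[kilo]}, {[golf=india], [hotel=juliett], [kilo]}} (3 elements).


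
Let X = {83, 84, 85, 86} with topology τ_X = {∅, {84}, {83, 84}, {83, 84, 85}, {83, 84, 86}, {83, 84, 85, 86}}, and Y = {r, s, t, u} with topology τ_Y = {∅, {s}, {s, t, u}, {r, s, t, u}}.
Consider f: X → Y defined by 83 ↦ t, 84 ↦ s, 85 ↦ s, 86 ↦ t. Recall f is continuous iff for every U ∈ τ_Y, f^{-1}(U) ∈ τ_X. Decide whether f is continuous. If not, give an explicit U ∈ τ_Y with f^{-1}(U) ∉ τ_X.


f is NOT continuous.

Compute f^{-1}(U) for each U ∈ τ_Y:
  U = ∅: f^{-1}(U) = ∅ ∈ τ_X ✓.
  U = {s}: f^{-1}(U) = {84, 85} ∉ τ_X ✗.
  U = {s, t, u}: f^{-1}(U) = {83, 84, 85, 86} ∈ τ_X ✓.
  U = {r, s, t, u}: f^{-1}(U) = {83, 84, 85, 86} ∈ τ_X ✓.
Found U = {s} with f^{-1}(U) = {84, 85} not in τ_X. Therefore f is NOT continuous.


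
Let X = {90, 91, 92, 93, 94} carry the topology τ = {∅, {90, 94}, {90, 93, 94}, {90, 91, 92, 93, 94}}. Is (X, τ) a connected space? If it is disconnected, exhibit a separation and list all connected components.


(X, τ) is connected.

Find clopen sets (U ∈ τ with X ∖ U ∈ τ):
  U = ∅, X ∖ U = {90, 91, 92, 93, 94} — both open, so U is clopen.
  U = {90, 91, 92, 93, 94}, X ∖ U = ∅ — both open, so U is clopen.
Only trivial clopens (∅ and X) exist, so (X, τ) is connected.
Compute connected components by grouping points that agree on all clopens:
  component: {90, 91, 92, 93, 94}


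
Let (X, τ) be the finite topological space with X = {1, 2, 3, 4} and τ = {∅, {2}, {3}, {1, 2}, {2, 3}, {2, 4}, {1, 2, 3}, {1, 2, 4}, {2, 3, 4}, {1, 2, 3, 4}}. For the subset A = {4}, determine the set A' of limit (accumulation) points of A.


A' = ∅

For each x ∈ X, list the open sets U ∈ τ with x ∈ U, then check whether U ∩ (A ∖ {x}) ≠ ∅ for every such U.
  x = 1: open {1, 2} ∋ x has {1, 2} ∩ (A ∖ {1}) = ∅, so x is NOT a limit point.
  x = 2: open {2} ∋ x has {2} ∩ (A ∖ {2}) = ∅, so x is NOT a limit point.
  x = 3: open {3} ∋ x has {3} ∩ (A ∖ {3}) = ∅, so x is NOT a limit point.
  x = 4: open {2, 4} ∋ x has {2, 4} ∩ (A ∖ {4}) = ∅, so x is NOT a limit point.
Collecting: A' = ∅.


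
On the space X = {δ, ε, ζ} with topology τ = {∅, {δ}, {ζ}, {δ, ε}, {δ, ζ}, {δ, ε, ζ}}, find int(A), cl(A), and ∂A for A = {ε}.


int(A) = ∅, cl(A) = {ε}, ∂A = {ε}.

Closed sets in (X, τ) are complements of opens:
  closed(X, τ) = {∅, {ε}, {ζ}, {δ, ε}, {ε, ζ}, {δ, ε, ζ}}.
int(A) = ⋃ {U ∈ τ : U ⊆ A}. Opens contained in A: ∅.
Taking the union of these: int(A) = ∅.
cl(A) = ⋂ {C closed : A ⊆ C}. Closed sets containing A: {ε}, {δ, ε}, {ε, ζ}, {δ, ε, ζ}.
Intersecting these: cl(A) = {ε}.
∂A = cl(A) ∖ int(A) = {ε} ∖ ∅ = {ε}.


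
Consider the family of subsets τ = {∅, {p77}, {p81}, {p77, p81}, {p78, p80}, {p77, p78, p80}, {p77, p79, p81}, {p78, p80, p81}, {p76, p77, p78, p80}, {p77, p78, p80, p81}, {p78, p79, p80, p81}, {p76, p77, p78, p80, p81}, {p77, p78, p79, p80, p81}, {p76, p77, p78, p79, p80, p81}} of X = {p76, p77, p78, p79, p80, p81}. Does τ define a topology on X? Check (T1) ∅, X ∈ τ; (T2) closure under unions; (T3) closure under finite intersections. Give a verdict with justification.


τ is NOT a topology on X.

Axiom (T1): ∅ ∈ τ? Yes; X ∈ τ? Yes.
Axiom (T2/T3): check pairwise unions and intersections of members of τ.
Counterexample for (T3): {p77, p79, p81} ∩ {p78, p79, p80, p81} = {p79, p81} ∉ τ. Therefore τ is NOT a topology.


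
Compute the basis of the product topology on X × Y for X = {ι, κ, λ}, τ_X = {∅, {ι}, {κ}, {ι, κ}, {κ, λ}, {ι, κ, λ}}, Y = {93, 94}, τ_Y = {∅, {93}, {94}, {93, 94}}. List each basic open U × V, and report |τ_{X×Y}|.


Basis B = {∅ × ∅, {ι} × {93}, {ι} × {94}, {κ} × {93}, {κ} × {94}, {ι} × {93, 94}, {ι, κ} × {93}, {ι, κ} × {94}, {κ} × {93, 94}, {κ, λ} × {93}, {κ, λ} × {94}, {ι, κ, λ} × {93}, {ι, κ, λ} × {94}, {ι, κ} × {93, 94}, {κ, λ} × {93, 94}, {ι, κ, λ} × {93, 94}}; |τ_{X×Y}| = 36.

Enumerate products U × V with U ∈ τ_X, V ∈ τ_Y (deduplicated):
  ∅ × ∅ = {} (∅)
  {ι} × {93} = {(ι,93)}
  {ι} × {94} = {(ι,94)}
  {κ} × {93} = {(κ,93)}
  {κ} × {94} = {(κ,94)}
  {ι} × {93, 94} = {(ι,93), (ι,94)}
  {ι, κ} × {93} = {(ι,93), (κ,93)}
  {ι, κ} × {94} = {(ι,94), (κ,94)}
  {κ} × {93, 94} = {(κ,93), (κ,94)}
  {κ, λ} × {93} = {(κ,93), (λ,93)}
  {κ, λ} × {94} = {(κ,94), (λ,94)}
  {ι, κ, λ} × {93} = {(ι,93), (κ,93), (λ,93)}
  {ι, κ, λ} × {94} = {(ι,94), (κ,94), (λ,94)}
  {ι, κ} × {93, 94} = {(ι,93), (ι,94), (κ,93), (κ,94)}
  {κ, λ} × {93, 94} = {(κ,93), (κ,94), (λ,93), (λ,94)}
  {ι, κ, λ} × {93, 94} = {(ι,93), (ι,94), (κ,93), (κ,94), (λ,93), (λ,94)}
These 16 distinct sets form the basis B.
Close under arbitrary unions to get τ_{X×Y}; counting gives |τ_{X×Y}| = 36.


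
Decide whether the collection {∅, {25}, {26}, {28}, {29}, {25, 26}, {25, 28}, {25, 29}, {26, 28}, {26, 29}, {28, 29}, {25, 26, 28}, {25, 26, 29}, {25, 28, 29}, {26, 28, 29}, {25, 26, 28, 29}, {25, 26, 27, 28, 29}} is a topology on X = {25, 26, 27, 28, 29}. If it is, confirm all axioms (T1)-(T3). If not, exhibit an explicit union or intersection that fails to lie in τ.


τ IS a topology on X.

Axiom (T1): ∅ ∈ τ? Yes; X ∈ τ? Yes.
Axiom (T2/T3): check pairwise unions and intersections of members of τ.
All pairwise intersections and unions checked — each lies in τ. Therefore τ satisfies (T1), (T2), (T3): it IS a topology on X.


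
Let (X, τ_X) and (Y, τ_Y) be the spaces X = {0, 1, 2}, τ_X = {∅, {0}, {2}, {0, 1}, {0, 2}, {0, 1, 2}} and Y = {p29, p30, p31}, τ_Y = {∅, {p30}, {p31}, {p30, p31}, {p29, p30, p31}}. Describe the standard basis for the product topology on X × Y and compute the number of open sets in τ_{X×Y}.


Basis B = {∅ × ∅, {0} × {p30}, {0} × {p31}, {2} × {p30}, {2} × {p31}, {0} × {p30, p31}, {0, 1} × {p30}, {0, 2} × {p30}, {0, 1} × {p31}, {0, 2} × {p31}, {2} × {p30, p31}, {0} × {p29, p30, p31}, {0, 1, 2} × {p30}, {0, 1, 2} × {p31}, {2} × {p29, p30, p31}, {0, 1} × {p30, p31}, {0, 2} × {p30, p31}, {0, 1} × {p29, p30, p31}, {0, 2} × {p29, p30, p31}, {0, 1, 2} × {p30, p31}, {0, 1, 2} × {p29, p30, p31}}; |τ_{X×Y}| = 70.

Enumerate products U × V with U ∈ τ_X, V ∈ τ_Y (deduplicated):
  ∅ × ∅ = {} (∅)
  {0} × {p30} = {(0,p30)}
  {0} × {p31} = {(0,p31)}
  {2} × {p30} = {(2,p30)}
  {2} × {p31} = {(2,p31)}
  {0} × {p30, p31} = {(0,p30), (0,p31)}
  {0, 1} × {p30} = {(0,p30), (1,p30)}
  {0, 2} × {p30} = {(0,p30), (2,p30)}
  {0, 1} × {p31} = {(0,p31), (1,p31)}
  {0, 2} × {p31} = {(0,p31), (2,p31)}
  {2} × {p30, p31} = {(2,p30), (2,p31)}
  {0} × {p29, p30, p31} = {(0,p29), (0,p30), (0,p31)}
  {0, 1, 2} × {p30} = {(0,p30), (1,p30), (2,p30)}
  {0, 1, 2} × {p31} = {(0,p31), (1,p31), (2,p31)}
  {2} × {p29, p30, p31} = {(2,p29), (2,p30), (2,p31)}
  {0, 1} × {p30, p31} = {(0,p30), (0,p31), (1,p30), (1,p31)}
  {0, 2} × {p30, p31} = {(0,p30), (0,p31), (2,p30), (2,p31)}
  {0, 1} × {p29, p30, p31} = {(0,p29), (0,p30), (0,p31), (1,p29), (1,p30), (1,p31)}
  {0, 2} × {p29, p30, p31} = {(0,p29), (0,p30), (0,p31), (2,p29), (2,p30), (2,p31)}
  {0, 1, 2} × {p30, p31} = {(0,p30), (0,p31), (1,p30), (1,p31), (2,p30), (2,p31)}
  {0, 1, 2} × {p29, p30, p31} = {(0,p29), (0,p30), (0,p31), (1,p29), (1,p30), (1,p31), (2,p29), (2,p30), (2,p31)}
These 21 distinct sets form the basis B.
Close under arbitrary unions to get τ_{X×Y}; counting gives |τ_{X×Y}| = 70.


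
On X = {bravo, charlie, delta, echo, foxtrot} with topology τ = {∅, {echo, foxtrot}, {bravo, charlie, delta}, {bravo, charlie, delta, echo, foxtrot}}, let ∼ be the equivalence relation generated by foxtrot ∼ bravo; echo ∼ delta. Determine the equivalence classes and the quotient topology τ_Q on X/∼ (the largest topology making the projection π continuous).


X/∼ = {[bravo=foxtrot], [charlie], [delta=echo]}; |τ_Q| = 2.

Equivalence classes: [bravo=foxtrot], [charlie], [delta=echo].
Quotient map π: X → X/∼ sends bravo ↦ [bravo=foxtrot], charlie ↦ [charlie], delta ↦ [delta=echo], echo ↦ [delta=echo], foxtrot ↦ [bravo=foxtrot].
For each subset V ⊆ X/∼, compute π^{-1}(V) ⊆ X and check whether π^{-1}(V) ∈ τ. V is open in τ_Q iff π^{-1}(V) ∈ τ.
  V = {}: π^{-1}(V) = ∅ ∈ τ ✓.
  V = {[bravo=foxtrot]}: π^{-1}(V) = {bravo, foxtrot} ∉ τ ✗.
  V = {[charlie]}: π^{-1}(V) = {charlie} ∉ τ ✗.
  V = {[bravo=foxtrot], [charlie]}: π^{-1}(V) = {bravo, charlie, foxtrot} ∉ τ ✗.
  V = {[delta=echo]}: π^{-1}(V) = {delta, echo} ∉ τ ✗.
  V = {[bravo=foxtrot], [delta=echo]}: π^{-1}(V) = {bravo, delta, echo, foxtrot} ∉ τ ✗.
  V = {[charlie], [delta=echo]}: π^{-1}(V) = {charlie, delta, echo} ∉ τ ✗.
  V = {[bravo=foxtrot], [charlie], [delta=echo]}: π^{-1}(V) = {bravo, charlie, delta, echo, foxtrot} ∈ τ ✓.
Open sets in the quotient: τ_Q = {{}, {[bravo=foxtrot], [charlie], [delta=echo]}} (2 elements).


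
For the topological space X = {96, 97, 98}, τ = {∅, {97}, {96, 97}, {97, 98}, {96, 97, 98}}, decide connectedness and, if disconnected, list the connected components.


(X, τ) is connected.

Find clopen sets (U ∈ τ with X ∖ U ∈ τ):
  U = ∅, X ∖ U = {96, 97, 98} — both open, so U is clopen.
  U = {96, 97, 98}, X ∖ U = ∅ — both open, so U is clopen.
Only trivial clopens (∅ and X) exist, so (X, τ) is connected.
Compute connected components by grouping points that agree on all clopens:
  component: {96, 97, 98}


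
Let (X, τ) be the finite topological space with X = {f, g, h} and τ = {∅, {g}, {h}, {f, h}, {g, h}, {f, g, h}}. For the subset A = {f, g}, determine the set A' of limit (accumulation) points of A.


A' = ∅

For each x ∈ X, list the open sets U ∈ τ with x ∈ U, then check whether U ∩ (A ∖ {x}) ≠ ∅ for every such U.
  x = f: open {f, h} ∋ x has {f, h} ∩ (A ∖ {f}) = ∅, so x is NOT a limit point.
  x = g: open {g} ∋ x has {g} ∩ (A ∖ {g}) = ∅, so x is NOT a limit point.
  x = h: open {h} ∋ x has {h} ∩ (A ∖ {h}) = ∅, so x is NOT a limit point.
Collecting: A' = ∅.


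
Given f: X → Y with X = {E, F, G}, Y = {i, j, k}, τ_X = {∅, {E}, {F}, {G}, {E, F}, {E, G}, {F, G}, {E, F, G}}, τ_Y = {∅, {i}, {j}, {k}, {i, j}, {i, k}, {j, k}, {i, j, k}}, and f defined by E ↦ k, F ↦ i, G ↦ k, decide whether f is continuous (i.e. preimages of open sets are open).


f IS continuous.

Compute f^{-1}(U) for each U ∈ τ_Y:
  U = ∅: f^{-1}(U) = ∅ ∈ τ_X ✓.
  U = {i}: f^{-1}(U) = {F} ∈ τ_X ✓.
  U = {j}: f^{-1}(U) = ∅ ∈ τ_X ✓.
  U = {k}: f^{-1}(U) = {E, G} ∈ τ_X ✓.
  U = {i, j}: f^{-1}(U) = {F} ∈ τ_X ✓.
  U = {i, k}: f^{-1}(U) = {E, F, G} ∈ τ_X ✓.
  U = {j, k}: f^{-1}(U) = {E, G} ∈ τ_X ✓.
  U = {i, j, k}: f^{-1}(U) = {E, F, G} ∈ τ_X ✓.
Every preimage lies in τ_X, so f IS continuous.


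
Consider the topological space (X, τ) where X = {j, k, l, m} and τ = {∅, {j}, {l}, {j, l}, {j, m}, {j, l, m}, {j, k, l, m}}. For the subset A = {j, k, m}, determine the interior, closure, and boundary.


int(A) = {j, m}, cl(A) = {j, k, m}, ∂A = {k}.

Closed sets in (X, τ) are complements of opens:
  closed(X, τ) = {∅, {k}, {k, l}, {k, m}, {j, k, m}, {k, l, m}, {j, k, l, m}}.
int(A) = ⋃ {U ∈ τ : U ⊆ A}. Opens contained in A: ∅, {j}, {j, m}.
Taking the union of these: int(A) = {j, m}.
cl(A) = ⋂ {C closed : A ⊆ C}. Closed sets containing A: {j, k, m}, {j, k, l, m}.
Intersecting these: cl(A) = {j, k, m}.
∂A = cl(A) ∖ int(A) = {j, k, m} ∖ {j, m} = {k}.


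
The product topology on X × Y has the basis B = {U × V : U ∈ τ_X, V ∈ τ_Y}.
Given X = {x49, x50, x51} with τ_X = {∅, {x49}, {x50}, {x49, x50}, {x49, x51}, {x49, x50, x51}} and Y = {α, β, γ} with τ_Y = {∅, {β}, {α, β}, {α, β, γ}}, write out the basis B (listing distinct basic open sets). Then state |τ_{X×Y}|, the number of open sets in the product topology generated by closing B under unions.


Basis B = {∅ × ∅, {x49} × {β}, {x50} × {β}, {x49} × {α, β}, {x49, x50} × {β}, {x49, x51} × {β}, {x50} × {α, β}, {x49} × {α, β, γ}, {x49, x50, x51} × {β}, {x50} × {α, β, γ}, {x49, x50} × {α, β}, {x49, x51} × {α, β}, {x49, x50} × {α, β, γ}, {x49, x51} × {α, β, γ}, {x49, x50, x51} × {α, β}, {x49, x50, x51} × {α, β, γ}}; |τ_{X×Y}| = 40.

Enumerate products U × V with U ∈ τ_X, V ∈ τ_Y (deduplicated):
  ∅ × ∅ = {} (∅)
  {x49} × {β} = {(x49,β)}
  {x50} × {β} = {(x50,β)}
  {x49} × {α, β} = {(x49,α), (x49,β)}
  {x49, x50} × {β} = {(x49,β), (x50,β)}
  {x49, x51} × {β} = {(x49,β), (x51,β)}
  {x50} × {α, β} = {(x50,α), (x50,β)}
  {x49} × {α, β, γ} = {(x49,α), (x49,β), (x49,γ)}
  {x49, x50, x51} × {β} = {(x49,β), (x50,β), (x51,β)}
  {x50} × {α, β, γ} = {(x50,α), (x50,β), (x50,γ)}
  {x49, x50} × {α, β} = {(x49,α), (x49,β), (x50,α), (x50,β)}
  {x49, x51} × {α, β} = {(x49,α), (x49,β), (x51,α), (x51,β)}
  {x49, x50} × {α, β, γ} = {(x49,α), (x49,β), (x49,γ), (x50,α), (x50,β), (x50,γ)}
  {x49, x51} × {α, β, γ} = {(x49,α), (x49,β), (x49,γ), (x51,α), (x51,β), (x51,γ)}
  {x49, x50, x51} × {α, β} = {(x49,α), (x49,β), (x50,α), (x50,β), (x51,α), (x51,β)}
  {x49, x50, x51} × {α, β, γ} = {(x49,α), (x49,β), (x49,γ), (x50,α), (x50,β), (x50,γ), (x51,α), (x51,β), (x51,γ)}
These 16 distinct sets form the basis B.
Close under arbitrary unions to get τ_{X×Y}; counting gives |τ_{X×Y}| = 40.


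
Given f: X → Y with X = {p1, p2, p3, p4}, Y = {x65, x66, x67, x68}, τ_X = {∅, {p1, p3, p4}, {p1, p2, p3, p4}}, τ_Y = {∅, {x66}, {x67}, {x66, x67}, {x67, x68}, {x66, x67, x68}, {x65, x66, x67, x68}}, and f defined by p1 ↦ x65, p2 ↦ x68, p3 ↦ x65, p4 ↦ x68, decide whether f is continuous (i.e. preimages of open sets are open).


f is NOT continuous.

Compute f^{-1}(U) for each U ∈ τ_Y:
  U = ∅: f^{-1}(U) = ∅ ∈ τ_X ✓.
  U = {x66}: f^{-1}(U) = ∅ ∈ τ_X ✓.
  U = {x67}: f^{-1}(U) = ∅ ∈ τ_X ✓.
  U = {x66, x67}: f^{-1}(U) = ∅ ∈ τ_X ✓.
  U = {x67, x68}: f^{-1}(U) = {p2, p4} ∉ τ_X ✗.
  U = {x66, x67, x68}: f^{-1}(U) = {p2, p4} ∉ τ_X ✗.
  U = {x65, x66, x67, x68}: f^{-1}(U) = {p1, p2, p3, p4} ∈ τ_X ✓.
Found U = {x67, x68} with f^{-1}(U) = {p2, p4} not in τ_X. Therefore f is NOT continuous.


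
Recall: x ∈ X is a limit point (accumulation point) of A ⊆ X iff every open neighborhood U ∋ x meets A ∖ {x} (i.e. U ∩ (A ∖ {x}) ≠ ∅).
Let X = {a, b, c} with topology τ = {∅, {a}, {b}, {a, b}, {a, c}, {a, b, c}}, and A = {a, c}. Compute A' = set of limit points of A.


A' = {c}

For each x ∈ X, list the open sets U ∈ τ with x ∈ U, then check whether U ∩ (A ∖ {x}) ≠ ∅ for every such U.
  x = a: open {a} ∋ x has {a} ∩ (A ∖ {a}) = ∅, so x is NOT a limit point.
  x = b: open {b} ∋ x has {b} ∩ (A ∖ {b}) = ∅, so x is NOT a limit point.
  x = c: opens ∋ x are {a, c}, {a, b, c}; each meets A ∖ {c}, so x IS a limit point.
Collecting: A' = {c}.


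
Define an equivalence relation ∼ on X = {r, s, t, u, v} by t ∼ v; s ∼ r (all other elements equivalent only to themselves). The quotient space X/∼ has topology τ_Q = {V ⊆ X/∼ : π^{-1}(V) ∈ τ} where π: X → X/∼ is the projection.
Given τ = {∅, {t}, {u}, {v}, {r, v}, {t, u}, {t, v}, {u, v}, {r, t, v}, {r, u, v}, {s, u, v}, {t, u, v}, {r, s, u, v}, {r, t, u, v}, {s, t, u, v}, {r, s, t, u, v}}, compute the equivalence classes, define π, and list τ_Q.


X/∼ = {[r=s], [t=v], [u]}; |τ_Q| = 5.

Equivalence classes: [r=s], [t=v], [u].
Quotient map π: X → X/∼ sends r ↦ [r=s], s ↦ [r=s], t ↦ [t=v], u ↦ [u], v ↦ [t=v].
For each subset V ⊆ X/∼, compute π^{-1}(V) ⊆ X and check whether π^{-1}(V) ∈ τ. V is open in τ_Q iff π^{-1}(V) ∈ τ.
  V = {}: π^{-1}(V) = ∅ ∈ τ ✓.
  V = {[r=s]}: π^{-1}(V) = {r, s} ∉ τ ✗.
  V = {[t=v]}: π^{-1}(V) = {t, v} ∈ τ ✓.
  V = {[r=s], [t=v]}: π^{-1}(V) = {r, s, t, v} ∉ τ ✗.
  V = {[u]}: π^{-1}(V) = {u} ∈ τ ✓.
  V = {[r=s], [u]}: π^{-1}(V) = {r, s, u} ∉ τ ✗.
  V = {[t=v], [u]}: π^{-1}(V) = {t, u, v} ∈ τ ✓.
  V = {[r=s], [t=v], [u]}: π^{-1}(V) = {r, s, t, u, v} ∈ τ ✓.
Open sets in the quotient: τ_Q = {{}, {[t=v]}, {[u]}, {[t=v], [u]}, {[r=s], [t=v], [u]}} (5 elements).


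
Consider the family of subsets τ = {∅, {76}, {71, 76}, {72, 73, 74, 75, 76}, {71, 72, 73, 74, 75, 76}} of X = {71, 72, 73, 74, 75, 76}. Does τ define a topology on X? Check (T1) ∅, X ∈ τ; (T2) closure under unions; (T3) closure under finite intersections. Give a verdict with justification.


τ IS a topology on X.

Axiom (T1): ∅ ∈ τ? Yes; X ∈ τ? Yes.
Axiom (T2/T3): check pairwise unions and intersections of members of τ.
All pairwise intersections and unions checked — each lies in τ. Therefore τ satisfies (T1), (T2), (T3): it IS a topology on X.


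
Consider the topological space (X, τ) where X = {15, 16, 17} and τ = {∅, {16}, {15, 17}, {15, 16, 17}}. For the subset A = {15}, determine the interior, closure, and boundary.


int(A) = ∅, cl(A) = {15, 17}, ∂A = {15, 17}.

Closed sets in (X, τ) are complements of opens:
  closed(X, τ) = {∅, {16}, {15, 17}, {15, 16, 17}}.
int(A) = ⋃ {U ∈ τ : U ⊆ A}. Opens contained in A: ∅.
Taking the union of these: int(A) = ∅.
cl(A) = ⋂ {C closed : A ⊆ C}. Closed sets containing A: {15, 17}, {15, 16, 17}.
Intersecting these: cl(A) = {15, 17}.
∂A = cl(A) ∖ int(A) = {15, 17} ∖ ∅ = {15, 17}.


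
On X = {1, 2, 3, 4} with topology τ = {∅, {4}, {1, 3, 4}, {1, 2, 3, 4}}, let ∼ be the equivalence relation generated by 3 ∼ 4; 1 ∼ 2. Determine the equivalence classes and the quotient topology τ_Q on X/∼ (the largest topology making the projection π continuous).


X/∼ = {[1=2], [3=4]}; |τ_Q| = 2.

Equivalence classes: [1=2], [3=4].
Quotient map π: X → X/∼ sends 1 ↦ [1=2], 2 ↦ [1=2], 3 ↦ [3=4], 4 ↦ [3=4].
For each subset V ⊆ X/∼, compute π^{-1}(V) ⊆ X and check whether π^{-1}(V) ∈ τ. V is open in τ_Q iff π^{-1}(V) ∈ τ.
  V = {}: π^{-1}(V) = ∅ ∈ τ ✓.
  V = {[1=2]}: π^{-1}(V) = {1, 2} ∉ τ ✗.
  V = {[3=4]}: π^{-1}(V) = {3, 4} ∉ τ ✗.
  V = {[1=2], [3=4]}: π^{-1}(V) = {1, 2, 3, 4} ∈ τ ✓.
Open sets in the quotient: τ_Q = {{}, {[1=2], [3=4]}} (2 elements).


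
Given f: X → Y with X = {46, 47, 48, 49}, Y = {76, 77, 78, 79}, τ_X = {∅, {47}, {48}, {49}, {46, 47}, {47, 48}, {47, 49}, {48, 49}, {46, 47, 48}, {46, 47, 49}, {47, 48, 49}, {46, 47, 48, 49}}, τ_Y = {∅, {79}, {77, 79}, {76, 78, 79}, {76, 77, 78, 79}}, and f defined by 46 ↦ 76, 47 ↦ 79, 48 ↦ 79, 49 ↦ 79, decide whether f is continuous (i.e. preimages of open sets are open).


f IS continuous.

Compute f^{-1}(U) for each U ∈ τ_Y:
  U = ∅: f^{-1}(U) = ∅ ∈ τ_X ✓.
  U = {79}: f^{-1}(U) = {47, 48, 49} ∈ τ_X ✓.
  U = {77, 79}: f^{-1}(U) = {47, 48, 49} ∈ τ_X ✓.
  U = {76, 78, 79}: f^{-1}(U) = {46, 47, 48, 49} ∈ τ_X ✓.
  U = {76, 77, 78, 79}: f^{-1}(U) = {46, 47, 48, 49} ∈ τ_X ✓.
Every preimage lies in τ_X, so f IS continuous.


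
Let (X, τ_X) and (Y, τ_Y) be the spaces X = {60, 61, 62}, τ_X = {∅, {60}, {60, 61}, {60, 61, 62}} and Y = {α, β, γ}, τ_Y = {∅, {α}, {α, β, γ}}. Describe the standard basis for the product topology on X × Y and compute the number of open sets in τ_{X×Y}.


Basis B = {∅ × ∅, {60} × {α}, {60, 61} × {α}, {60} × {α, β, γ}, {60, 61, 62} × {α}, {60, 61} × {α, β, γ}, {60, 61, 62} × {α, β, γ}}; |τ_{X×Y}| = 10.

Enumerate products U × V with U ∈ τ_X, V ∈ τ_Y (deduplicated):
  ∅ × ∅ = {} (∅)
  {60} × {α} = {(60,α)}
  {60, 61} × {α} = {(60,α), (61,α)}
  {60} × {α, β, γ} = {(60,α), (60,β), (60,γ)}
  {60, 61, 62} × {α} = {(60,α), (61,α), (62,α)}
  {60, 61} × {α, β, γ} = {(60,α), (60,β), (60,γ), (61,α), (61,β), (61,γ)}
  {60, 61, 62} × {α, β, γ} = {(60,α), (60,β), (60,γ), (61,α), (61,β), (61,γ), (62,α), (62,β), (62,γ)}
These 7 distinct sets form the basis B.
Close under arbitrary unions to get τ_{X×Y}; counting gives |τ_{X×Y}| = 10.


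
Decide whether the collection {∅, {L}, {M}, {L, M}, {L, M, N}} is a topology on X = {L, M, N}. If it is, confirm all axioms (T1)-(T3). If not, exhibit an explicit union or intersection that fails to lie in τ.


τ IS a topology on X.

Axiom (T1): ∅ ∈ τ? Yes; X ∈ τ? Yes.
Axiom (T2/T3): check pairwise unions and intersections of members of τ.
All pairwise intersections and unions checked — each lies in τ. Therefore τ satisfies (T1), (T2), (T3): it IS a topology on X.


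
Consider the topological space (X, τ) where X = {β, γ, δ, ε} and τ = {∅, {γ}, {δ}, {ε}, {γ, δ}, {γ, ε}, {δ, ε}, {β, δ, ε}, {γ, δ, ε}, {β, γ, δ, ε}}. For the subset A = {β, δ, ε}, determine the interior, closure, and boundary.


int(A) = {β, δ, ε}, cl(A) = {β, δ, ε}, ∂A = ∅.

Closed sets in (X, τ) are complements of opens:
  closed(X, τ) = {∅, {β}, {γ}, {β, γ}, {β, δ}, {β, ε}, {β, γ, δ}, {β, γ, ε}, {β, δ, ε}, {β, γ, δ, ε}}.
int(A) = ⋃ {U ∈ τ : U ⊆ A}. Opens contained in A: ∅, {δ}, {ε}, {δ, ε}, {β, δ, ε}.
Taking the union of these: int(A) = {β, δ, ε}.
cl(A) = ⋂ {C closed : A ⊆ C}. Closed sets containing A: {β, δ, ε}, {β, γ, δ, ε}.
Intersecting these: cl(A) = {β, δ, ε}.
∂A = cl(A) ∖ int(A) = {β, δ, ε} ∖ {β, δ, ε} = ∅.


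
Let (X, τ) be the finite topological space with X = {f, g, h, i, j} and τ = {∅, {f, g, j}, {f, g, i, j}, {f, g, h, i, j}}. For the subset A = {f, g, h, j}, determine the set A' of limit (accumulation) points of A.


A' = {f, g, h, i, j}

For each x ∈ X, list the open sets U ∈ τ with x ∈ U, then check whether U ∩ (A ∖ {x}) ≠ ∅ for every such U.
  x = f: opens ∋ x are {f, g, j}, {f, g, i, j}, {f, g, h, i, j}; each meets A ∖ {f}, so x IS a limit point.
  x = g: opens ∋ x are {f, g, j}, {f, g, i, j}, {f, g, h, i, j}; each meets A ∖ {g}, so x IS a limit point.
  x = h: opens ∋ x are {f, g, h, i, j}; each meets A ∖ {h}, so x IS a limit point.
  x = i: opens ∋ x are {f, g, i, j}, {f, g, h, i, j}; each meets A ∖ {i}, so x IS a limit point.
  x = j: opens ∋ x are {f, g, j}, {f, g, i, j}, {f, g, h, i, j}; each meets A ∖ {j}, so x IS a limit point.
Collecting: A' = {f, g, h, i, j}.


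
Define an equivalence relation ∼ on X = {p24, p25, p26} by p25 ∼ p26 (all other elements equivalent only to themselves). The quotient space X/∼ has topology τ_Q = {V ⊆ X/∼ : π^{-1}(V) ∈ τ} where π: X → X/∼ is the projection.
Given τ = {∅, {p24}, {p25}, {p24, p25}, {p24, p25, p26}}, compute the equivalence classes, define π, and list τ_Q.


X/∼ = {[p24], [p25=p26]}; |τ_Q| = 3.

Equivalence classes: [p24], [p25=p26].
Quotient map π: X → X/∼ sends p24 ↦ [p24], p25 ↦ [p25=p26], p26 ↦ [p25=p26].
For each subset V ⊆ X/∼, compute π^{-1}(V) ⊆ X and check whether π^{-1}(V) ∈ τ. V is open in τ_Q iff π^{-1}(V) ∈ τ.
  V = {}: π^{-1}(V) = ∅ ∈ τ ✓.
  V = {[p24]}: π^{-1}(V) = {p24} ∈ τ ✓.
  V = {[p25=p26]}: π^{-1}(V) = {p25, p26} ∉ τ ✗.
  V = {[p24], [p25=p26]}: π^{-1}(V) = {p24, p25, p26} ∈ τ ✓.
Open sets in the quotient: τ_Q = {{}, {[p24]}, {[p24], [p25=p26]}} (3 elements).


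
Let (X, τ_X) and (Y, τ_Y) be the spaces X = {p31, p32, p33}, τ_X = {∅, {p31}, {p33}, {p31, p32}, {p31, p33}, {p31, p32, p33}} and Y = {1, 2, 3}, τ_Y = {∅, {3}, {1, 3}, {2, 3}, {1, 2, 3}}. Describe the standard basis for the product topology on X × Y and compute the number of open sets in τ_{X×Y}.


Basis B = {∅ × ∅, {p31} × {3}, {p33} × {3}, {p31} × {1, 3}, {p31} × {2, 3}, {p31, p32} × {3}, {p31, p33} × {3}, {p33} × {1, 3}, {p33} × {2, 3}, {p31} × {1, 2, 3}, {p31, p32, p33} × {3}, {p33} × {1, 2, 3}, {p31, p32} × {1, 3}, {p31, p33} × {1, 3}, {p31, p32} × {2, 3}, {p31, p33} × {2, 3}, {p31, p32} × {1, 2, 3}, {p31, p33} × {1, 2, 3}, {p31, p32, p33} × {1, 3}, {p31, p32, p33} × {2, 3}, {p31, p32, p33} × {1, 2, 3}}; |τ_{X×Y}| = 70.

Enumerate products U × V with U ∈ τ_X, V ∈ τ_Y (deduplicated):
  ∅ × ∅ = {} (∅)
  {p31} × {3} = {(p31,3)}
  {p33} × {3} = {(p33,3)}
  {p31} × {1, 3} = {(p31,1), (p31,3)}
  {p31} × {2, 3} = {(p31,2), (p31,3)}
  {p31, p32} × {3} = {(p31,3), (p32,3)}
  {p31, p33} × {3} = {(p31,3), (p33,3)}
  {p33} × {1, 3} = {(p33,1), (p33,3)}
  {p33} × {2, 3} = {(p33,2), (p33,3)}
  {p31} × {1, 2, 3} = {(p31,1), (p31,2), (p31,3)}
  {p31, p32, p33} × {3} = {(p31,3), (p32,3), (p33,3)}
  {p33} × {1, 2, 3} = {(p33,1), (p33,2), (p33,3)}
  {p31, p32} × {1, 3} = {(p31,1), (p31,3), (p32,1), (p32,3)}
  {p31, p33} × {1, 3} = {(p31,1), (p31,3), (p33,1), (p33,3)}
  {p31, p32} × {2, 3} = {(p31,2), (p31,3), (p32,2), (p32,3)}
  {p31, p33} × {2, 3} = {(p31,2), (p31,3), (p33,2), (p33,3)}
  {p31, p32} × {1, 2, 3} = {(p31,1), (p31,2), (p31,3), (p32,1), (p32,2), (p32,3)}
  {p31, p33} × {1, 2, 3} = {(p31,1), (p31,2), (p31,3), (p33,1), (p33,2), (p33,3)}
  {p31, p32, p33} × {1, 3} = {(p31,1), (p31,3), (p32,1), (p32,3), (p33,1), (p33,3)}
  {p31, p32, p33} × {2, 3} = {(p31,2), (p31,3), (p32,2), (p32,3), (p33,2), (p33,3)}
  {p31, p32, p33} × {1, 2, 3} = {(p31,1), (p31,2), (p31,3), (p32,1), (p32,2), (p32,3), (p33,1), (p33,2), (p33,3)}
These 21 distinct sets form the basis B.
Close under arbitrary unions to get τ_{X×Y}; counting gives |τ_{X×Y}| = 70.


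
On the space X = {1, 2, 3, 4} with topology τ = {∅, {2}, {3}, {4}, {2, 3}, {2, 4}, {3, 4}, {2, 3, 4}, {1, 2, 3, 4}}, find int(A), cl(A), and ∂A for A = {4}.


int(A) = {4}, cl(A) = {1, 4}, ∂A = {1}.

Closed sets in (X, τ) are complements of opens:
  closed(X, τ) = {∅, {1}, {1, 2}, {1, 3}, {1, 4}, {1, 2, 3}, {1, 2, 4}, {1, 3, 4}, {1, 2, 3, 4}}.
int(A) = ⋃ {U ∈ τ : U ⊆ A}. Opens contained in A: ∅, {4}.
Taking the union of these: int(A) = {4}.
cl(A) = ⋂ {C closed : A ⊆ C}. Closed sets containing A: {1, 4}, {1, 2, 4}, {1, 3, 4}, {1, 2, 3, 4}.
Intersecting these: cl(A) = {1, 4}.
∂A = cl(A) ∖ int(A) = {1, 4} ∖ {4} = {1}.


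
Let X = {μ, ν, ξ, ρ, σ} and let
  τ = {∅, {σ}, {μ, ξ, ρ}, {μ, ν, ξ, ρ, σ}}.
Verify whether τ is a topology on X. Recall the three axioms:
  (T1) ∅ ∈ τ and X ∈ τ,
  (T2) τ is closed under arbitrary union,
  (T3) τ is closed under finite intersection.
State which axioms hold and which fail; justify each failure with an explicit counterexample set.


τ is NOT a topology on X.

Axiom (T1): ∅ ∈ τ? Yes; X ∈ τ? Yes.
Axiom (T2/T3): check pairwise unions and intersections of members of τ.
Counterexample for (T2): {σ} ∪ {μ, ξ, ρ} = {μ, ξ, ρ, σ} ∉ τ. Therefore τ is NOT a topology.


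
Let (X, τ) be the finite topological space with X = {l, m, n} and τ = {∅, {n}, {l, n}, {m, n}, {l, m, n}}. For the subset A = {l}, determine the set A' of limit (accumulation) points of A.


A' = ∅

For each x ∈ X, list the open sets U ∈ τ with x ∈ U, then check whether U ∩ (A ∖ {x}) ≠ ∅ for every such U.
  x = l: open {l, n} ∋ x has {l, n} ∩ (A ∖ {l}) = ∅, so x is NOT a limit point.
  x = m: open {m, n} ∋ x has {m, n} ∩ (A ∖ {m}) = ∅, so x is NOT a limit point.
  x = n: open {n} ∋ x has {n} ∩ (A ∖ {n}) = ∅, so x is NOT a limit point.
Collecting: A' = ∅.


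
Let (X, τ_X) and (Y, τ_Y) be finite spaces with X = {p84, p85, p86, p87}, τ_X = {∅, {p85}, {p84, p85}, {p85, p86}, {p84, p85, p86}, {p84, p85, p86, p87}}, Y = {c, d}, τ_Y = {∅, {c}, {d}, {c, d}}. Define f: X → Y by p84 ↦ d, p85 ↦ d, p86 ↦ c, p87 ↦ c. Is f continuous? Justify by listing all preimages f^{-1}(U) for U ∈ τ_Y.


f is NOT continuous.

Compute f^{-1}(U) for each U ∈ τ_Y:
  U = ∅: f^{-1}(U) = ∅ ∈ τ_X ✓.
  U = {c}: f^{-1}(U) = {p86, p87} ∉ τ_X ✗.
  U = {d}: f^{-1}(U) = {p84, p85} ∈ τ_X ✓.
  U = {c, d}: f^{-1}(U) = {p84, p85, p86, p87} ∈ τ_X ✓.
Found U = {c} with f^{-1}(U) = {p86, p87} not in τ_X. Therefore f is NOT continuous.


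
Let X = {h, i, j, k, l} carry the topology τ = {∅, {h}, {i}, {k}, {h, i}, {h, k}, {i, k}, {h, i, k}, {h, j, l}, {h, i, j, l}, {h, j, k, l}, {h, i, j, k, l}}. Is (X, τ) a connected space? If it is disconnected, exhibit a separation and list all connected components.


(X, τ) is disconnected; components = [{i}, {k}, {h, j, l}].

Find clopen sets (U ∈ τ with X ∖ U ∈ τ):
  U = ∅, X ∖ U = {h, i, j, k, l} — both open, so U is clopen.
  U = {i}, X ∖ U = {h, j, k, l} — both open, so U is clopen.
  U = {k}, X ∖ U = {h, i, j, l} — both open, so U is clopen.
  U = {i, k}, X ∖ U = {h, j, l} — both open, so U is clopen.
  U = {h, j, l}, X ∖ U = {i, k} — both open, so U is clopen.
  U = {h, i, j, l}, X ∖ U = {k} — both open, so U is clopen.
  U = {h, j, k, l}, X ∖ U = {i} — both open, so U is clopen.
  U = {h, i, j, k, l}, X ∖ U = ∅ — both open, so U is clopen.
Nontrivial clopen(s) exist: e.g. {h, i, j, l}. So (X, τ) is disconnected.
Compute connected components by grouping points that agree on all clopens:
  component: {i}
  component: {k}
  component: {h, j, l}


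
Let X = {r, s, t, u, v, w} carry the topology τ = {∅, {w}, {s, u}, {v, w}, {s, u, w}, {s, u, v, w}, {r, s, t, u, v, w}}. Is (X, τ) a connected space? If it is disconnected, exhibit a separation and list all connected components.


(X, τ) is connected.

Find clopen sets (U ∈ τ with X ∖ U ∈ τ):
  U = ∅, X ∖ U = {r, s, t, u, v, w} — both open, so U is clopen.
  U = {r, s, t, u, v, w}, X ∖ U = ∅ — both open, so U is clopen.
Only trivial clopens (∅ and X) exist, so (X, τ) is connected.
Compute connected components by grouping points that agree on all clopens:
  component: {r, s, t, u, v, w}


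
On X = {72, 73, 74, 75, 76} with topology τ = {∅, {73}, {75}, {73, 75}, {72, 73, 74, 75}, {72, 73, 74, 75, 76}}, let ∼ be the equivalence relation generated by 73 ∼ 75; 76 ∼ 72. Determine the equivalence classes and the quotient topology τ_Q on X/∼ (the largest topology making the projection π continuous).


X/∼ = {[72=76], [73=75], [74]}; |τ_Q| = 3.

Equivalence classes: [72=76], [73=75], [74].
Quotient map π: X → X/∼ sends 72 ↦ [72=76], 73 ↦ [73=75], 74 ↦ [74], 75 ↦ [73=75], 76 ↦ [72=76].
For each subset V ⊆ X/∼, compute π^{-1}(V) ⊆ X and check whether π^{-1}(V) ∈ τ. V is open in τ_Q iff π^{-1}(V) ∈ τ.
  V = {}: π^{-1}(V) = ∅ ∈ τ ✓.
  V = {[72=76]}: π^{-1}(V) = {72, 76} ∉ τ ✗.
  V = {[73=75]}: π^{-1}(V) = {73, 75} ∈ τ ✓.
  V = {[72=76], [73=75]}: π^{-1}(V) = {72, 73, 75, 76} ∉ τ ✗.
  V = {[74]}: π^{-1}(V) = {74} ∉ τ ✗.
  V = {[72=76], [74]}: π^{-1}(V) = {72, 74, 76} ∉ τ ✗.
  V = {[73=75], [74]}: π^{-1}(V) = {73, 74, 75} ∉ τ ✗.
  V = {[72=76], [73=75], [74]}: π^{-1}(V) = {72, 73, 74, 75, 76} ∈ τ ✓.
Open sets in the quotient: τ_Q = {{}, {[73=75]}, {[72=76], [73=75], [74]}} (3 elements).


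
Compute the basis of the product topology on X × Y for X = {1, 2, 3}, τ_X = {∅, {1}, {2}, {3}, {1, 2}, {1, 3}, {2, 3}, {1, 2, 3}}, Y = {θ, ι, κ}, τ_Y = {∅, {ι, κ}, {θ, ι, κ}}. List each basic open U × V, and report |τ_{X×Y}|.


Basis B = {∅ × ∅, {1} × {ι, κ}, {2} × {ι, κ}, {3} × {ι, κ}, {1} × {θ, ι, κ}, {2} × {θ, ι, κ}, {3} × {θ, ι, κ}, {1, 2} × {ι, κ}, {1, 3} × {ι, κ}, {2, 3} × {ι, κ}, {1, 2} × {θ, ι, κ}, {1, 3} × {θ, ι, κ}, {1, 2, 3} × {ι, κ}, {2, 3} × {θ, ι, κ}, {1, 2, 3} × {θ, ι, κ}}; |τ_{X×Y}| = 27.

Enumerate products U × V with U ∈ τ_X, V ∈ τ_Y (deduplicated):
  ∅ × ∅ = {} (∅)
  {1} × {ι, κ} = {(1,ι), (1,κ)}
  {2} × {ι, κ} = {(2,ι), (2,κ)}
  {3} × {ι, κ} = {(3,ι), (3,κ)}
  {1} × {θ, ι, κ} = {(1,θ), (1,ι), (1,κ)}
  {2} × {θ, ι, κ} = {(2,θ), (2,ι), (2,κ)}
  {3} × {θ, ι, κ} = {(3,θ), (3,ι), (3,κ)}
  {1, 2} × {ι, κ} = {(1,ι), (1,κ), (2,ι), (2,κ)}
  {1, 3} × {ι, κ} = {(1,ι), (1,κ), (3,ι), (3,κ)}
  {2, 3} × {ι, κ} = {(2,ι), (2,κ), (3,ι), (3,κ)}
  {1, 2} × {θ, ι, κ} = {(1,θ), (1,ι), (1,κ), (2,θ), (2,ι), (2,κ)}
  {1, 3} × {θ, ι, κ} = {(1,θ), (1,ι), (1,κ), (3,θ), (3,ι), (3,κ)}
  {1, 2, 3} × {ι, κ} = {(1,ι), (1,κ), (2,ι), (2,κ), (3,ι), (3,κ)}
  {2, 3} × {θ, ι, κ} = {(2,θ), (2,ι), (2,κ), (3,θ), (3,ι), (3,κ)}
  {1, 2, 3} × {θ, ι, κ} = {(1,θ), (1,ι), (1,κ), (2,θ), (2,ι), (2,κ), (3,θ), (3,ι), (3,κ)}
These 15 distinct sets form the basis B.
Close under arbitrary unions to get τ_{X×Y}; counting gives |τ_{X×Y}| = 27.
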